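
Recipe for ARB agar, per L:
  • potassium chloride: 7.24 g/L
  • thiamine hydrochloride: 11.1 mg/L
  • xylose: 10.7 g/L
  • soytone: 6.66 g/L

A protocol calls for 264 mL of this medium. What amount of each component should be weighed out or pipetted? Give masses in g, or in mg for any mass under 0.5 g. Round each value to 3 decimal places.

Target volume = 264 mL = 0.264 L.
potassium chloride: 7.24 g/L × 0.264 L = 1.911 g
thiamine hydrochloride: 11.1 mg/L × 0.264 L = 2.930 mg
xylose: 10.7 g/L × 0.264 L = 2.825 g
soytone: 6.66 g/L × 0.264 L = 1.758 g

potassium chloride 1.911 g; thiamine hydrochloride 2.930 mg; xylose 2.825 g; soytone 1.758 g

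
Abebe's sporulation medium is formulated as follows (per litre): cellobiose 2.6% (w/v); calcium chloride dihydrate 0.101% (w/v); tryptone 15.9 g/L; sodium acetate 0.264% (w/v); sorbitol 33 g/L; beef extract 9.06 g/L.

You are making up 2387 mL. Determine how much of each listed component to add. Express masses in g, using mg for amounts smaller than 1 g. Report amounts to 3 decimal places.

cellobiose 62.062 g; calcium chloride dihydrate 2.411 g; tryptone 37.953 g; sodium acetate 6.302 g; sorbitol 78.771 g; beef extract 21.626 g

Working volume: 2387 mL = 2.387 L.
cellobiose: 2.6 g per 100 mL × 2387 mL ÷ 100 = 62.062 g
calcium chloride dihydrate: 0.101% w/v = 1.01 g/L → 1.01 × 2.387 L = 2.411 g
tryptone: 15.9 g/L × 2.387 L = 37.953 g
sodium acetate: 0.264 g per 100 mL × 2387 mL ÷ 100 = 6.302 g
sorbitol: 33 g/L × 2.387 L = 78.771 g
beef extract: 9.06 g/L × 2.387 L = 21.626 g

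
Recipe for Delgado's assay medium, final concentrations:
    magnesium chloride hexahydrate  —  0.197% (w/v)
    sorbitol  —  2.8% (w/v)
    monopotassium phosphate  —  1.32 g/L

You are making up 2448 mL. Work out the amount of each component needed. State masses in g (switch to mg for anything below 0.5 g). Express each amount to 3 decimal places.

Target volume = 2448 mL = 2.448 L.
magnesium chloride hexahydrate: 0.197 g per 100 mL × 2448 mL ÷ 100 = 4.823 g
sorbitol: 2.8% w/v = 28 g/L → 28 × 2.448 L = 68.544 g
monopotassium phosphate: 1.32 g/L × 2.448 L = 3.231 g

magnesium chloride hexahydrate 4.823 g; sorbitol 68.544 g; monopotassium phosphate 3.231 g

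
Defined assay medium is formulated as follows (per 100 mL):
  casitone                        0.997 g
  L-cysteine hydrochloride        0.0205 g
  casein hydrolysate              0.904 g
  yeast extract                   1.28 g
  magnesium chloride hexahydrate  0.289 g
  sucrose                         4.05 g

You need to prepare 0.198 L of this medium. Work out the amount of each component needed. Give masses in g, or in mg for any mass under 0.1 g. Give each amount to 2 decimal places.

casitone 1.97 g; L-cysteine hydrochloride 40.59 mg; casein hydrolysate 1.79 g; yeast extract 2.53 g; magnesium chloride hexahydrate 0.57 g; sucrose 8.02 g

Ratio of target to recipe volume: 198 / 100 = 1.98.
casitone: 0.997 g × (198 mL / 100 mL) = 1.97 g
L-cysteine hydrochloride: 0.0205 g × (198 mL / 100 mL) = 0.04059 g = 40.59 mg
casein hydrolysate: 0.904 g × (198 mL / 100 mL) = 1.79 g
yeast extract: 1.28 g × (198 mL / 100 mL) = 2.53 g
magnesium chloride hexahydrate: 0.289 g × (198 mL / 100 mL) = 0.57 g
sucrose: 4.05 g × (198 mL / 100 mL) = 8.02 g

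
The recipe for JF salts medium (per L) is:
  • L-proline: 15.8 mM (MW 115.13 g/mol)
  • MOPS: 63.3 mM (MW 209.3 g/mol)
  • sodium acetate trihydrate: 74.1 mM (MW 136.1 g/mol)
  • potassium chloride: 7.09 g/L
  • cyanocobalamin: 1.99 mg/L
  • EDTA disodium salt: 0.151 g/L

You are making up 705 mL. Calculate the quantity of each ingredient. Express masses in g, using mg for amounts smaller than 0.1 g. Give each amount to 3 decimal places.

L-proline 1.282 g; MOPS 9.340 g; sodium acetate trihydrate 7.110 g; potassium chloride 4.998 g; cyanocobalamin 1.403 mg; EDTA disodium salt 0.106 g

Scale factor relative to 1 L: 0.705.
L-proline: 15.8 mmol/L × 115.13 g/mol × 0.705 L ÷ 1000 = 1.282 g
MOPS: 63.3 mmol/L × 209.3 g/mol × 0.705 L ÷ 1000 = 9.340 g
sodium acetate trihydrate: 74.1 mmol/L × 136.1 g/mol × 0.705 L ÷ 1000 = 7.110 g
potassium chloride: 7.09 g/L × 0.705 L = 4.998 g
cyanocobalamin: 1.99 mg/L × 0.705 L = 1.403 mg
EDTA disodium salt: 0.151 g/L × 0.705 L = 0.106 g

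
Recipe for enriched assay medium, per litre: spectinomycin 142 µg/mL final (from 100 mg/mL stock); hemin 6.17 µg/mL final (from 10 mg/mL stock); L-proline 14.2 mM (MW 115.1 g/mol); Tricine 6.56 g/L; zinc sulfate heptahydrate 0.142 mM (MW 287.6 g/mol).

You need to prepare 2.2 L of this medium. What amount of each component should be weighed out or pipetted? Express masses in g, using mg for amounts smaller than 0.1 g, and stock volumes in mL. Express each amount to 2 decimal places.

Scale factor relative to 1 L: 2.2.
spectinomycin: C1V1 = C2V2 → 142 µg/mL × 2200 mL ÷ 100000 µg/mL = 3.12 mL
hemin: dilute stock: 6.17 µg/mL × 2200 mL ÷ 10000 µg/mL = 1.36 mL
L-proline: 14.2 mmol/L × 115.1 g/mol × 2.2 L ÷ 1000 = 3.60 g
Tricine: 6.56 g/L × 2.2 L = 14.43 g
zinc sulfate heptahydrate: 0.142 mmol/L × 287.6 mg/mmol × 2.2 L = 89.85 mg

spectinomycin 3.12 mL; hemin 1.36 mL; L-proline 3.60 g; Tricine 14.43 g; zinc sulfate heptahydrate 89.85 mg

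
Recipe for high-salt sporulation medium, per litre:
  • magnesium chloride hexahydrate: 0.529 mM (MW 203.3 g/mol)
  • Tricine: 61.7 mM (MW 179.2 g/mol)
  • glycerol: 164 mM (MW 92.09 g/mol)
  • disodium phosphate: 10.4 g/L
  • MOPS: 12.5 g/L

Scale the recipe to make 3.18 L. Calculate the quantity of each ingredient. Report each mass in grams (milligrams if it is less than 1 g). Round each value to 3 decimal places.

Working volume: 3.18 L.
magnesium chloride hexahydrate: 0.529 mmol/L × 203.3 mg/mmol × 3.18 L = 341.995 mg
Tricine: 61.7 mmol/L × 179.2 g/mol × 3.18 L ÷ 1000 = 35.160 g
glycerol: 164 mmol/L × 92.09 g/mol × 3.18 L ÷ 1000 = 48.027 g
disodium phosphate: 10.4 g/L × 3.18 L = 33.072 g
MOPS: 12.5 g/L × 3.18 L = 39.750 g

magnesium chloride hexahydrate 341.995 mg; Tricine 35.160 g; glycerol 48.027 g; disodium phosphate 33.072 g; MOPS 39.750 g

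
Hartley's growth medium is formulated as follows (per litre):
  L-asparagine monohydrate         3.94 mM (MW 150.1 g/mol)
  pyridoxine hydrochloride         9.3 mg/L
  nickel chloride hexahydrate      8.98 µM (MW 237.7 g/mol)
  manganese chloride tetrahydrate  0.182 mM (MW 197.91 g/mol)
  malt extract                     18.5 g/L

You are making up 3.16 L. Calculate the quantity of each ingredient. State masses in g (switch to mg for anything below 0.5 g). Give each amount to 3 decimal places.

L-asparagine monohydrate 1.869 g; pyridoxine hydrochloride 29.388 mg; nickel chloride hexahydrate 6.745 mg; manganese chloride tetrahydrate 113.822 mg; malt extract 58.460 g

Working volume: 3.16 L.
L-asparagine monohydrate: 3.94 mmol/L × 150.1 g/mol × 3.16 L ÷ 1000 = 1.869 g
pyridoxine hydrochloride: 9.3 mg/L × 3.16 L = 29.388 mg
nickel chloride hexahydrate: 8.98 µmol/L × 237.7 g/mol × 3.16 L ÷ 1000 = 6.745 mg
manganese chloride tetrahydrate: 0.182 mmol/L × 197.91 mg/mmol × 3.16 L = 113.822 mg
malt extract: 18.5 g/L × 3.16 L = 58.460 g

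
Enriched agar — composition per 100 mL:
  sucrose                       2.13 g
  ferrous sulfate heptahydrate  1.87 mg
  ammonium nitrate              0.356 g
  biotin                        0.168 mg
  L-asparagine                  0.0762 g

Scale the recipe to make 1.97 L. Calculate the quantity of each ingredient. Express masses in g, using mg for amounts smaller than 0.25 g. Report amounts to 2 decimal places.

sucrose 41.96 g; ferrous sulfate heptahydrate 36.84 mg; ammonium nitrate 7.01 g; biotin 3.31 mg; L-asparagine 1.50 g

Ratio of target to recipe volume: 1970 / 100 = 19.7.
sucrose: 2.13 g × (1970 mL / 100 mL) = 41.96 g
ferrous sulfate heptahydrate: 1.87 mg × (1970 mL / 100 mL) = 36.84 mg
ammonium nitrate: 0.356 g × (1970 mL / 100 mL) = 7.01 g
biotin: 0.168 mg × (1970 mL / 100 mL) = 3.31 mg
L-asparagine: 0.0762 g × (1970 mL / 100 mL) = 1.50 g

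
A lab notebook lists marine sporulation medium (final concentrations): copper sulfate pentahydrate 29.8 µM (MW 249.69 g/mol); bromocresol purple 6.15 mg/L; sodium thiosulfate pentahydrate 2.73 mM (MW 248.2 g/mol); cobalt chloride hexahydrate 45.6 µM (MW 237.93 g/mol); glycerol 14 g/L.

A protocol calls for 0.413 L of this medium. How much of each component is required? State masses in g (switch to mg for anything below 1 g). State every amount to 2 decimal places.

copper sulfate pentahydrate 3.07 mg; bromocresol purple 2.54 mg; sodium thiosulfate pentahydrate 279.84 mg; cobalt chloride hexahydrate 4.48 mg; glycerol 5.78 g

Working volume: 0.413 L.
copper sulfate pentahydrate: 29.8 µmol/L × 249.69 g/mol × 0.413 L ÷ 1000 = 3.07 mg
bromocresol purple: 6.15 mg/L × 0.413 L = 2.54 mg
sodium thiosulfate pentahydrate: 2.73 mmol/L × 248.2 mg/mmol × 0.413 L = 279.84 mg
cobalt chloride hexahydrate: 45.6 µmol/L × 237.93 g/mol × 0.413 L ÷ 1000 = 4.48 mg
glycerol: 14 g/L × 0.413 L = 5.78 g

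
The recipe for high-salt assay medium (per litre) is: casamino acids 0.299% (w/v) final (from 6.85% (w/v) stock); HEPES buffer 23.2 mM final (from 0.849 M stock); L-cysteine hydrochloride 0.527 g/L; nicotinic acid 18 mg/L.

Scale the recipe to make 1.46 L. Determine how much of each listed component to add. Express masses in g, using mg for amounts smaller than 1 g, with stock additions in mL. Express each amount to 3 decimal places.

casamino acids 63.728 mL; HEPES buffer 39.896 mL; L-cysteine hydrochloride 769.420 mg; nicotinic acid 26.280 mg

Working volume: 1.46 L.
casamino acids: V = C2·V2/C1 = 0.299% ÷ 6.85% × 1460 mL = 63.728 mL
HEPES buffer: C1V1 = C2V2 → 23.2 mM × 1460 mL ÷ 849 mM = 39.896 mL
L-cysteine hydrochloride: 0.527 g/L × 1.46 L = 0.76942 g = 769.420 mg
nicotinic acid: 18 mg/L × 1.46 L = 26.280 mg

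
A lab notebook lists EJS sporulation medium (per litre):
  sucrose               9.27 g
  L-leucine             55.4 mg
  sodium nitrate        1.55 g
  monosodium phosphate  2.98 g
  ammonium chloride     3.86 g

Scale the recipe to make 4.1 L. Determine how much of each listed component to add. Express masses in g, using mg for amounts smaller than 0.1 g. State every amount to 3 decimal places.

Scale factor = 4100 mL / 1000 mL = 4.1.
sucrose: 9.27 g × (4100 mL / 1000 mL) = 38.007 g
L-leucine: 55.4 mg × (4100 mL / 1000 mL) = 227.14 mg = 0.227 g
sodium nitrate: 1.55 g × (4100 mL / 1000 mL) = 6.355 g
monosodium phosphate: 2.98 g × (4100 mL / 1000 mL) = 12.218 g
ammonium chloride: 3.86 g × (4100 mL / 1000 mL) = 15.826 g

sucrose 38.007 g; L-leucine 0.227 g; sodium nitrate 6.355 g; monosodium phosphate 12.218 g; ammonium chloride 15.826 g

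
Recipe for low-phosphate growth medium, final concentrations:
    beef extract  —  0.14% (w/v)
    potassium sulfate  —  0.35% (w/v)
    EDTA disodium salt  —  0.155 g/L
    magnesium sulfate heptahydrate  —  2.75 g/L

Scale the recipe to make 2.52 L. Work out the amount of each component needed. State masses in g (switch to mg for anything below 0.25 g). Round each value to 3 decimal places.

beef extract 3.528 g; potassium sulfate 8.820 g; EDTA disodium salt 0.391 g; magnesium sulfate heptahydrate 6.930 g

Working volume: 2.52 L.
beef extract: 0.14 g per 100 mL × 2520 mL ÷ 100 = 3.528 g
potassium sulfate: 0.35% w/v = 3.5 g/L → 3.5 × 2.52 L = 8.820 g
EDTA disodium salt: 0.155 g/L × 2.52 L = 0.391 g
magnesium sulfate heptahydrate: 2.75 g/L × 2.52 L = 6.930 g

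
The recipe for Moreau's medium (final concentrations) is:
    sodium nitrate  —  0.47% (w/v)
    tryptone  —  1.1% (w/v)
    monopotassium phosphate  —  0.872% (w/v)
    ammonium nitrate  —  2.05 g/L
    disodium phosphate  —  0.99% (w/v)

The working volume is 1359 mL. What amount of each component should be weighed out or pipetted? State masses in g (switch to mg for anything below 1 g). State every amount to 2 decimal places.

sodium nitrate 6.39 g; tryptone 14.95 g; monopotassium phosphate 11.85 g; ammonium nitrate 2.79 g; disodium phosphate 13.45 g

Target volume = 1359 mL = 1.359 L.
sodium nitrate: 0.47% w/v = 4.7 g/L → 4.7 × 1.359 L = 6.39 g
tryptone: 1.1 g per 100 mL × 1359 mL ÷ 100 = 14.95 g
monopotassium phosphate: 0.872 g per 100 mL × 1359 mL ÷ 100 = 11.85 g
ammonium nitrate: 2.05 g/L × 1.359 L = 2.79 g
disodium phosphate: 0.99 g per 100 mL × 1359 mL ÷ 100 = 13.45 g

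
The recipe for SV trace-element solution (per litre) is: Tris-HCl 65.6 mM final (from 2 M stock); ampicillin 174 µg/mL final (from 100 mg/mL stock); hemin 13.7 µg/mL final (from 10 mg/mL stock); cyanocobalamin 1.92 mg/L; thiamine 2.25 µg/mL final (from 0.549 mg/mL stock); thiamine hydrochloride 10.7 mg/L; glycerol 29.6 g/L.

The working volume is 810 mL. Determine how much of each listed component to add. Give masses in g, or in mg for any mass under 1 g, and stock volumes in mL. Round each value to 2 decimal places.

Tris-HCl 26.57 mL; ampicillin 1.41 mL; hemin 1.11 mL; cyanocobalamin 1.56 mg; thiamine 3.32 mL; thiamine hydrochloride 8.67 mg; glycerol 23.98 g

Scale factor relative to 1 L: 0.81.
Tris-HCl: V = C2·V2/C1 = 65.6 mM × 810 mL ÷ 2000 mM = 26.57 mL
ampicillin: V = C2·V2/C1 = 174 µg/mL × 810 mL ÷ 100000 µg/mL = 1.41 mL
hemin: V = C2·V2/C1 = 13.7 µg/mL × 810 mL ÷ 10000 µg/mL = 1.11 mL
cyanocobalamin: 1.92 mg/L × 0.81 L = 1.56 mg
thiamine: V = C2·V2/C1 = 2.25 µg/mL × 810 mL ÷ 549 µg/mL = 3.32 mL
thiamine hydrochloride: 10.7 mg/L × 0.81 L = 8.67 mg
glycerol: 29.6 g/L × 0.81 L = 23.98 g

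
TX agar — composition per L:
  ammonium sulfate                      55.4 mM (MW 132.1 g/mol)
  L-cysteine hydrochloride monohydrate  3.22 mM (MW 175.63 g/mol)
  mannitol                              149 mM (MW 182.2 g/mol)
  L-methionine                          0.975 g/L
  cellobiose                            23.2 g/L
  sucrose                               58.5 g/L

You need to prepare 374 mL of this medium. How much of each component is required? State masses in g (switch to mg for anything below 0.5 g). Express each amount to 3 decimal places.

ammonium sulfate 2.737 g; L-cysteine hydrochloride monohydrate 211.508 mg; mannitol 10.153 g; L-methionine 364.650 mg; cellobiose 8.677 g; sucrose 21.879 g

Scale factor relative to 1 L: 0.374.
ammonium sulfate: 55.4 mmol/L × 132.1 g/mol × 0.374 L ÷ 1000 = 2.737 g
L-cysteine hydrochloride monohydrate: 3.22 mmol/L × 175.63 mg/mmol × 0.374 L = 211.508 mg
mannitol: 149 mmol/L × 182.2 g/mol × 0.374 L ÷ 1000 = 10.153 g
L-methionine: 0.975 g/L × 0.374 L = 0.36465 g = 364.650 mg
cellobiose: 23.2 g/L × 0.374 L = 8.677 g
sucrose: 58.5 g/L × 0.374 L = 21.879 g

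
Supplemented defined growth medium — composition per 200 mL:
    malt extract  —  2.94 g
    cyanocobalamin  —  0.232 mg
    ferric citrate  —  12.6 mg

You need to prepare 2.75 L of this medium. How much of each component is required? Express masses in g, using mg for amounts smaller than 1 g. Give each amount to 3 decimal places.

Ratio of target to recipe volume: 2750 / 200 = 13.75.
malt extract: 2.94 g × (2750 mL / 200 mL) = 40.425 g
cyanocobalamin: 0.232 mg × (2750 mL / 200 mL) = 3.190 mg
ferric citrate: 12.6 mg × (2750 mL / 200 mL) = 173.250 mg

malt extract 40.425 g; cyanocobalamin 3.190 mg; ferric citrate 173.250 mg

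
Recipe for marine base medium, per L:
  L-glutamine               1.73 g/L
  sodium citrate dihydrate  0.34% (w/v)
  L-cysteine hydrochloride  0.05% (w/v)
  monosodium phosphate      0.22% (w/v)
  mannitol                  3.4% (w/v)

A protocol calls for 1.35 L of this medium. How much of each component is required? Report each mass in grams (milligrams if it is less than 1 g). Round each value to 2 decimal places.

Scale factor relative to 1 L: 1.35.
L-glutamine: 1.73 g/L × 1.35 L = 2.34 g
sodium citrate dihydrate: 0.34% w/v = 3.4 g/L → 3.4 × 1.35 L = 4.59 g
L-cysteine hydrochloride: 0.05 g per 100 mL × 1350 mL ÷ 100 = 0.675 g = 675.00 mg
monosodium phosphate: 0.22% w/v = 2.2 g/L → 2.2 × 1.35 L = 2.97 g
mannitol: 3.4 g per 100 mL × 1350 mL ÷ 100 = 45.90 g

L-glutamine 2.34 g; sodium citrate dihydrate 4.59 g; L-cysteine hydrochloride 675.00 mg; monosodium phosphate 2.97 g; mannitol 45.90 g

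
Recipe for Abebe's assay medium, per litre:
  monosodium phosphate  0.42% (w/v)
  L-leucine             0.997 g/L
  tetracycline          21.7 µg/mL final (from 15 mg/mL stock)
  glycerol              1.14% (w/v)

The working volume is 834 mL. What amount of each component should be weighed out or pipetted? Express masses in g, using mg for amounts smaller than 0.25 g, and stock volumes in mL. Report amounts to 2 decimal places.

monosodium phosphate 3.50 g; L-leucine 0.83 g; tetracycline 1.21 mL; glycerol 9.51 g

Scale factor relative to 1 L: 0.834.
monosodium phosphate: 0.42% w/v = 4.2 g/L → 4.2 × 0.834 L = 3.50 g
L-leucine: 0.997 g/L × 0.834 L = 0.83 g
tetracycline: dilute stock: 21.7 µg/mL × 834 mL ÷ 15000 µg/mL = 1.21 mL
glycerol: 1.14% w/v = 11.4 g/L → 11.4 × 0.834 L = 9.51 g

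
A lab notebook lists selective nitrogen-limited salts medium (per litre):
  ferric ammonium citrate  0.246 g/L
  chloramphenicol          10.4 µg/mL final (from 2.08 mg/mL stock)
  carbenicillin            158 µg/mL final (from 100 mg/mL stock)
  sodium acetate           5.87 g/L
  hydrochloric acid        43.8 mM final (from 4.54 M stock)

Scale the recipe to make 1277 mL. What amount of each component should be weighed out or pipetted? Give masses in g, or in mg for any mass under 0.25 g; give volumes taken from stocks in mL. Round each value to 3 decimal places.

Working volume: 1277 mL = 1.277 L.
ferric ammonium citrate: 0.246 g/L × 1.277 L = 0.314 g
chloramphenicol: V = C2·V2/C1 = 10.4 µg/mL × 1277 mL ÷ 2080 µg/mL = 6.385 mL
carbenicillin: C1V1 = C2V2 → 158 µg/mL × 1277 mL ÷ 100000 µg/mL = 2.018 mL
sodium acetate: 5.87 g/L × 1.277 L = 7.496 g
hydrochloric acid: C1V1 = C2V2 → 43.8 mM × 1277 mL ÷ 4540 mM = 12.320 mL

ferric ammonium citrate 0.314 g; chloramphenicol 6.385 mL; carbenicillin 2.018 mL; sodium acetate 7.496 g; hydrochloric acid 12.320 mL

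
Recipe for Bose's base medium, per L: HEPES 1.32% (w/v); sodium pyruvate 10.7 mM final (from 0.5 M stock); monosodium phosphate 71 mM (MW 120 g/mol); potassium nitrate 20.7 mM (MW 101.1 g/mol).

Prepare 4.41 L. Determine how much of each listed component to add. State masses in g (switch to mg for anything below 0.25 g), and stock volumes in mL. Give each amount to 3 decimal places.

HEPES 58.212 g; sodium pyruvate 94.374 mL; monosodium phosphate 37.573 g; potassium nitrate 9.229 g

Working volume: 4.41 L.
HEPES: 1.32 g per 100 mL × 4410 mL ÷ 100 = 58.212 g
sodium pyruvate: C1V1 = C2V2 → 10.7 mM × 4410 mL ÷ 500 mM = 94.374 mL
monosodium phosphate: 71 mmol/L × 120 g/mol × 4.41 L ÷ 1000 = 37.573 g
potassium nitrate: 20.7 mmol/L × 101.1 g/mol × 4.41 L ÷ 1000 = 9.229 g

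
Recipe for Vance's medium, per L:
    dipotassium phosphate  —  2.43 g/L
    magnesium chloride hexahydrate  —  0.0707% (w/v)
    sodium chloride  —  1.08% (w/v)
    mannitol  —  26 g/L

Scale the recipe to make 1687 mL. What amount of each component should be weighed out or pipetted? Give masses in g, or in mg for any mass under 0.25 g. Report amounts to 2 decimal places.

dipotassium phosphate 4.10 g; magnesium chloride hexahydrate 1.19 g; sodium chloride 18.22 g; mannitol 43.86 g

Target volume = 1687 mL = 1.687 L.
dipotassium phosphate: 2.43 g/L × 1.687 L = 4.10 g
magnesium chloride hexahydrate: 0.0707 g per 100 mL × 1687 mL ÷ 100 = 1.19 g
sodium chloride: 1.08 g per 100 mL × 1687 mL ÷ 100 = 18.22 g
mannitol: 26 g/L × 1.687 L = 43.86 g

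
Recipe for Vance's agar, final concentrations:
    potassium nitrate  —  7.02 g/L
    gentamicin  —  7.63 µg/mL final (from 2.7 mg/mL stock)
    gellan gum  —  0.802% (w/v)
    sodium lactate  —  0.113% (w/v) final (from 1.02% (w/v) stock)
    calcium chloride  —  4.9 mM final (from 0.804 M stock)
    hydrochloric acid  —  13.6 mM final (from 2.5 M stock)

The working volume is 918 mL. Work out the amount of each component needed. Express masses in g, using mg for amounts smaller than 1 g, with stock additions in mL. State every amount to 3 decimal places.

potassium nitrate 6.444 g; gentamicin 2.594 mL; gellan gum 7.362 g; sodium lactate 101.700 mL; calcium chloride 5.595 mL; hydrochloric acid 4.994 mL

Working volume: 918 mL = 0.918 L.
potassium nitrate: 7.02 g/L × 0.918 L = 6.444 g
gentamicin: dilute stock: 7.63 µg/mL × 918 mL ÷ 2700 µg/mL = 2.594 mL
gellan gum: 0.802 g per 100 mL × 918 mL ÷ 100 = 7.362 g
sodium lactate: V = C2·V2/C1 = 0.113% ÷ 1.02% × 918 mL = 101.700 mL
calcium chloride: C1V1 = C2V2 → 4.9 mM × 918 mL ÷ 804 mM = 5.595 mL
hydrochloric acid: V = C2·V2/C1 = 13.6 mM × 918 mL ÷ 2500 mM = 4.994 mL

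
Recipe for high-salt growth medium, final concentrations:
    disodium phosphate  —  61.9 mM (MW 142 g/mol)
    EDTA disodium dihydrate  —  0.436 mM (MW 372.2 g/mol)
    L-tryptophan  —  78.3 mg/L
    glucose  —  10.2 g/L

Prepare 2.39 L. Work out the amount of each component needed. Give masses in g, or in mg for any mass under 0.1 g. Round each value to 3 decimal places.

disodium phosphate 21.008 g; EDTA disodium dihydrate 0.388 g; L-tryptophan 0.187 g; glucose 24.378 g

Working volume: 2.39 L.
disodium phosphate: 61.9 mmol/L × 142 g/mol × 2.39 L ÷ 1000 = 21.008 g
EDTA disodium dihydrate: 0.436 mmol/L × 372.2 g/mol × 2.39 L ÷ 1000 = 0.388 g
L-tryptophan: 78.3 mg/L × 2.39 L = 187.137 mg = 0.187 g
glucose: 10.2 g/L × 2.39 L = 24.378 g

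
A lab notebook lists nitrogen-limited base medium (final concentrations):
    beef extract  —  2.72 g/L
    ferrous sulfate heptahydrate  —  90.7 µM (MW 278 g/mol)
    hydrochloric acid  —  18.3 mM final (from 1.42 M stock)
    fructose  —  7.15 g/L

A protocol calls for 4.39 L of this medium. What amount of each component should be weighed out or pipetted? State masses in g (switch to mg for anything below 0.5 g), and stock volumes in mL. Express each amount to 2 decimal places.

Working volume: 4.39 L.
beef extract: 2.72 g/L × 4.39 L = 11.94 g
ferrous sulfate heptahydrate: 90.7 µmol/L × 278 g/mol × 4.39 L ÷ 1000 = 110.69 mg
hydrochloric acid: C1V1 = C2V2 → 18.3 mM × 4390 mL ÷ 1420 mM = 56.58 mL
fructose: 7.15 g/L × 4.39 L = 31.39 g

beef extract 11.94 g; ferrous sulfate heptahydrate 110.69 mg; hydrochloric acid 56.58 mL; fructose 31.39 g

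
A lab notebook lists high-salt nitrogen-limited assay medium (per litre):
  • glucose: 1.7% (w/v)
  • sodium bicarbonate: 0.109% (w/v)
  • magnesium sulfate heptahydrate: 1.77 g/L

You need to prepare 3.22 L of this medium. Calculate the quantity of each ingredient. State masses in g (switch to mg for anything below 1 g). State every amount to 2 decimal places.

glucose 54.74 g; sodium bicarbonate 3.51 g; magnesium sulfate heptahydrate 5.70 g

Working volume: 3.22 L.
glucose: 1.7% w/v = 17 g/L → 17 × 3.22 L = 54.74 g
sodium bicarbonate: 0.109% w/v = 1.09 g/L → 1.09 × 3.22 L = 3.51 g
magnesium sulfate heptahydrate: 1.77 g/L × 3.22 L = 5.70 g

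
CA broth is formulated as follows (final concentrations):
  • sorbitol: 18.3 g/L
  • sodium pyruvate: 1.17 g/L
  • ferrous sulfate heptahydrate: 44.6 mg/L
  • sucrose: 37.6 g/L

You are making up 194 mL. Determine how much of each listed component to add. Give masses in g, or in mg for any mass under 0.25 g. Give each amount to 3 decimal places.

sorbitol 3.550 g; sodium pyruvate 226.980 mg; ferrous sulfate heptahydrate 8.652 mg; sucrose 7.294 g

Target volume = 194 mL = 0.194 L.
sorbitol: 18.3 g/L × 0.194 L = 3.550 g
sodium pyruvate: 1.17 g/L × 0.194 L = 0.22698 g = 226.980 mg
ferrous sulfate heptahydrate: 44.6 mg/L × 0.194 L = 8.652 mg
sucrose: 37.6 g/L × 0.194 L = 7.294 g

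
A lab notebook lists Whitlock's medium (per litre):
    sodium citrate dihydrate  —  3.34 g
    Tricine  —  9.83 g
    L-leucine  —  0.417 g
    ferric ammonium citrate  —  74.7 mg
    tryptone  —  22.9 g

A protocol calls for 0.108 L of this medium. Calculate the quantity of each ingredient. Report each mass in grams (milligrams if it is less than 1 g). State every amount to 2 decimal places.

sodium citrate dihydrate 360.72 mg; Tricine 1.06 g; L-leucine 45.04 mg; ferric ammonium citrate 8.07 mg; tryptone 2.47 g

Scale factor = 108 mL / 1000 mL = 0.108.
sodium citrate dihydrate: 3.34 g × (108 mL / 1000 mL) = 0.36072 g = 360.72 mg
Tricine: 9.83 g × (108 mL / 1000 mL) = 1.06 g
L-leucine: 0.417 g × (108 mL / 1000 mL) = 0.045036 g = 45.04 mg
ferric ammonium citrate: 74.7 mg × (108 mL / 1000 mL) = 8.07 mg
tryptone: 22.9 g × (108 mL / 1000 mL) = 2.47 g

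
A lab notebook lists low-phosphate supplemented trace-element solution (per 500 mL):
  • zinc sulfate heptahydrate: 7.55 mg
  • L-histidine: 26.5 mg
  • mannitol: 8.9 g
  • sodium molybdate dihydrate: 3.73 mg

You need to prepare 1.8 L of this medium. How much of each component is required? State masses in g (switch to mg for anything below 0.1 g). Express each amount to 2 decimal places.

Scale factor = 1800 mL / 500 mL = 3.6.
zinc sulfate heptahydrate: 7.55 mg × (1800 mL / 500 mL) = 27.18 mg
L-histidine: 26.5 mg × (1800 mL / 500 mL) = 95.40 mg
mannitol: 8.9 g × (1800 mL / 500 mL) = 32.04 g
sodium molybdate dihydrate: 3.73 mg × (1800 mL / 500 mL) = 13.43 mg

zinc sulfate heptahydrate 27.18 mg; L-histidine 95.40 mg; mannitol 32.04 g; sodium molybdate dihydrate 13.43 mg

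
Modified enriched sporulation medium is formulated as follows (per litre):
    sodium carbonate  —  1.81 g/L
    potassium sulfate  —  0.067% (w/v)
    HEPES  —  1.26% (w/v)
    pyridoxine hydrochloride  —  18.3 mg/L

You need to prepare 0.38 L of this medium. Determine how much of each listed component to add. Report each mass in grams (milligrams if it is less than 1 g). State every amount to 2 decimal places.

Working volume: 0.38 L.
sodium carbonate: 1.81 g/L × 0.38 L = 0.6878 g = 687.80 mg
potassium sulfate: 0.067 g per 100 mL × 380 mL ÷ 100 = 0.2546 g = 254.60 mg
HEPES: 1.26% w/v = 12.6 g/L → 12.6 × 0.38 L = 4.79 g
pyridoxine hydrochloride: 18.3 mg/L × 0.38 L = 6.95 mg

sodium carbonate 687.80 mg; potassium sulfate 254.60 mg; HEPES 4.79 g; pyridoxine hydrochloride 6.95 mg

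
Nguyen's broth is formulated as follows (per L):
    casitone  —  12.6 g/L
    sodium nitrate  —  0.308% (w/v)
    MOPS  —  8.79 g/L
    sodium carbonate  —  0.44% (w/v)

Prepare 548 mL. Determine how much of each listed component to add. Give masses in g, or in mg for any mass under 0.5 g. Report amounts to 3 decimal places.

Scale factor relative to 1 L: 0.548.
casitone: 12.6 g/L × 0.548 L = 6.905 g
sodium nitrate: 0.308% w/v = 3.08 g/L → 3.08 × 0.548 L = 1.688 g
MOPS: 8.79 g/L × 0.548 L = 4.817 g
sodium carbonate: 0.44 g per 100 mL × 548 mL ÷ 100 = 2.411 g

casitone 6.905 g; sodium nitrate 1.688 g; MOPS 4.817 g; sodium carbonate 2.411 g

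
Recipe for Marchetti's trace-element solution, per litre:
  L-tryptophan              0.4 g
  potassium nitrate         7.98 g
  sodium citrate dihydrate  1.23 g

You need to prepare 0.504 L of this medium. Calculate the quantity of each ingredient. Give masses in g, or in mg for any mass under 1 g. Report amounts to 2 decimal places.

Scale factor = 504 mL / 1000 mL = 0.504.
L-tryptophan: 0.4 g × (504 mL / 1000 mL) = 0.2016 g = 201.60 mg
potassium nitrate: 7.98 g × (504 mL / 1000 mL) = 4.02 g
sodium citrate dihydrate: 1.23 g × (504 mL / 1000 mL) = 0.61992 g = 619.92 mg

L-tryptophan 201.60 mg; potassium nitrate 4.02 g; sodium citrate dihydrate 619.92 mg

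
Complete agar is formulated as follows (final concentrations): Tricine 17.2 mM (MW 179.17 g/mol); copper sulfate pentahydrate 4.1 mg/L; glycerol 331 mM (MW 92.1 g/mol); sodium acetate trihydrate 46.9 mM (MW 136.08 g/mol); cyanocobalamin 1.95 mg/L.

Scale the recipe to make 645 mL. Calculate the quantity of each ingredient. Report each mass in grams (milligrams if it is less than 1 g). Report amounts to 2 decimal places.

Target volume = 645 mL = 0.645 L.
Tricine: 17.2 mmol/L × 179.17 g/mol × 0.645 L ÷ 1000 = 1.99 g
copper sulfate pentahydrate: 4.1 mg/L × 0.645 L = 2.64 mg
glycerol: 331 mmol/L × 92.1 g/mol × 0.645 L ÷ 1000 = 19.66 g
sodium acetate trihydrate: 46.9 mmol/L × 136.08 g/mol × 0.645 L ÷ 1000 = 4.12 g
cyanocobalamin: 1.95 mg/L × 0.645 L = 1.26 mg

Tricine 1.99 g; copper sulfate pentahydrate 2.64 mg; glycerol 19.66 g; sodium acetate trihydrate 4.12 g; cyanocobalamin 1.26 mg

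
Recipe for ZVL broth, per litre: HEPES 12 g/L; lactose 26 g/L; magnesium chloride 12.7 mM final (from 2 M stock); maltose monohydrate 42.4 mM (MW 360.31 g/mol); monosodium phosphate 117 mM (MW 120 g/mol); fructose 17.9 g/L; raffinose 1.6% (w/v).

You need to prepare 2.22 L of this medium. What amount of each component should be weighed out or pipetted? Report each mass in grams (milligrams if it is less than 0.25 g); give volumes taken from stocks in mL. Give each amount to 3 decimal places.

Scale factor relative to 1 L: 2.22.
HEPES: 12 g/L × 2.22 L = 26.640 g
lactose: 26 g/L × 2.22 L = 57.720 g
magnesium chloride: dilute stock: 12.7 mM × 2220 mL ÷ 2000 mM = 14.097 mL
maltose monohydrate: 42.4 mmol/L × 360.31 g/mol × 2.22 L ÷ 1000 = 33.915 g
monosodium phosphate: 117 mmol/L × 120 g/mol × 2.22 L ÷ 1000 = 31.169 g
fructose: 17.9 g/L × 2.22 L = 39.738 g
raffinose: 1.6 g per 100 mL × 2220 mL ÷ 100 = 35.520 g

HEPES 26.640 g; lactose 57.720 g; magnesium chloride 14.097 mL; maltose monohydrate 33.915 g; monosodium phosphate 31.169 g; fructose 39.738 g; raffinose 35.520 g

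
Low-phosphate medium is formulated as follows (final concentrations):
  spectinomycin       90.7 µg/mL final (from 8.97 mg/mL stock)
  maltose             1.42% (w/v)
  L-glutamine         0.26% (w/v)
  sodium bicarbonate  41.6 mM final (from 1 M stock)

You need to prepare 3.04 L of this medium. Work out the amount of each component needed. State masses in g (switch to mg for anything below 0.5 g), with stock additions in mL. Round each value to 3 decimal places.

Scale factor relative to 1 L: 3.04.
spectinomycin: C1V1 = C2V2 → 90.7 µg/mL × 3040 mL ÷ 8970 µg/mL = 30.739 mL
maltose: 1.42 g per 100 mL × 3040 mL ÷ 100 = 43.168 g
L-glutamine: 0.26% w/v = 2.6 g/L → 2.6 × 3.04 L = 7.904 g
sodium bicarbonate: dilute stock: 41.6 mM × 3040 mL ÷ 1000 mM = 126.464 mL

spectinomycin 30.739 mL; maltose 43.168 g; L-glutamine 7.904 g; sodium bicarbonate 126.464 mL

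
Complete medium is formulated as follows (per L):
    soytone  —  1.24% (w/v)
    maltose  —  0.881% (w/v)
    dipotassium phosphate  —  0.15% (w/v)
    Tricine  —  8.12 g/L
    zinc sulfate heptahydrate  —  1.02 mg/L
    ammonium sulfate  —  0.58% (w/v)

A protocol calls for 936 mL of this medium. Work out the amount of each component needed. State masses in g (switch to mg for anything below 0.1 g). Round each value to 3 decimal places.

Scale factor relative to 1 L: 0.936.
soytone: 1.24% w/v = 12.4 g/L → 12.4 × 0.936 L = 11.606 g
maltose: 0.881 g per 100 mL × 936 mL ÷ 100 = 8.246 g
dipotassium phosphate: 0.15% w/v = 1.5 g/L → 1.5 × 0.936 L = 1.404 g
Tricine: 8.12 g/L × 0.936 L = 7.600 g
zinc sulfate heptahydrate: 1.02 mg/L × 0.936 L = 0.955 mg
ammonium sulfate: 0.58 g per 100 mL × 936 mL ÷ 100 = 5.429 g

soytone 11.606 g; maltose 8.246 g; dipotassium phosphate 1.404 g; Tricine 7.600 g; zinc sulfate heptahydrate 0.955 mg; ammonium sulfate 5.429 g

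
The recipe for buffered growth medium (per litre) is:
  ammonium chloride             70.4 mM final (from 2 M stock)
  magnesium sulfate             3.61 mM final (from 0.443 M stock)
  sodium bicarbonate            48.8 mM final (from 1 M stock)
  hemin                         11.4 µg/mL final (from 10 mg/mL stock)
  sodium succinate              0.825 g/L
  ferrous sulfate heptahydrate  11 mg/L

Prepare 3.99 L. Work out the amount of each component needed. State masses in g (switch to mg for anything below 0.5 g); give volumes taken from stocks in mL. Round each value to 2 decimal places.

ammonium chloride 140.45 mL; magnesium sulfate 32.51 mL; sodium bicarbonate 194.71 mL; hemin 4.55 mL; sodium succinate 3.29 g; ferrous sulfate heptahydrate 43.89 mg

Scale factor relative to 1 L: 3.99.
ammonium chloride: C1V1 = C2V2 → 70.4 mM × 3990 mL ÷ 2000 mM = 140.45 mL
magnesium sulfate: C1V1 = C2V2 → 3.61 mM × 3990 mL ÷ 443 mM = 32.51 mL
sodium bicarbonate: C1V1 = C2V2 → 48.8 mM × 3990 mL ÷ 1000 mM = 194.71 mL
hemin: V = C2·V2/C1 = 11.4 µg/mL × 3990 mL ÷ 10000 µg/mL = 4.55 mL
sodium succinate: 0.825 g/L × 3.99 L = 3.29 g
ferrous sulfate heptahydrate: 11 mg/L × 3.99 L = 43.89 mg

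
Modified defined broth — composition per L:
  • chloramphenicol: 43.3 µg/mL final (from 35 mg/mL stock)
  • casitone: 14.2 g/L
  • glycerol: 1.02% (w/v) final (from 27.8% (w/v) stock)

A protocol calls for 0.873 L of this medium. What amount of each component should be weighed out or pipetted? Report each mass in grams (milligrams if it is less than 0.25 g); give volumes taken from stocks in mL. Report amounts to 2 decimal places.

Working volume: 0.873 L.
chloramphenicol: dilute stock: 43.3 µg/mL × 873 mL ÷ 35000 µg/mL = 1.08 mL
casitone: 14.2 g/L × 0.873 L = 12.40 g
glycerol: dilute stock: 1.02% ÷ 27.8% × 873 mL = 32.03 mL

chloramphenicol 1.08 mL; casitone 12.40 g; glycerol 32.03 mL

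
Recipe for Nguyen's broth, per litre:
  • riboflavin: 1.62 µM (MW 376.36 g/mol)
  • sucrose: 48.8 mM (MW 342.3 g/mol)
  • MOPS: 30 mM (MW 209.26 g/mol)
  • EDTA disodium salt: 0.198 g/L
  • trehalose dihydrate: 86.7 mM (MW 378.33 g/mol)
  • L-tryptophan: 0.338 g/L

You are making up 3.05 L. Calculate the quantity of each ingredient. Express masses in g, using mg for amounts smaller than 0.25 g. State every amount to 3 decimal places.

riboflavin 1.860 mg; sucrose 50.948 g; MOPS 19.147 g; EDTA disodium salt 0.604 g; trehalose dihydrate 100.044 g; L-tryptophan 1.031 g

Working volume: 3.05 L.
riboflavin: 1.62 µmol/L × 376.36 g/mol × 3.05 L ÷ 1000 = 1.860 mg
sucrose: 48.8 mmol/L × 342.3 g/mol × 3.05 L ÷ 1000 = 50.948 g
MOPS: 30 mmol/L × 209.26 g/mol × 3.05 L ÷ 1000 = 19.147 g
EDTA disodium salt: 0.198 g/L × 3.05 L = 0.604 g
trehalose dihydrate: 86.7 mmol/L × 378.33 g/mol × 3.05 L ÷ 1000 = 100.044 g
L-tryptophan: 0.338 g/L × 3.05 L = 1.031 g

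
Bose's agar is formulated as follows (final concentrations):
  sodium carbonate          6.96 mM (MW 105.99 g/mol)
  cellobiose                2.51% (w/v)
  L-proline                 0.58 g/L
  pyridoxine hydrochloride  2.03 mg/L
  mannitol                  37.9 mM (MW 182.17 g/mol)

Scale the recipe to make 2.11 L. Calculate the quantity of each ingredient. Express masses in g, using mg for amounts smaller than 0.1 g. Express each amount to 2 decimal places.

Scale factor relative to 1 L: 2.11.
sodium carbonate: 6.96 mmol/L × 105.99 g/mol × 2.11 L ÷ 1000 = 1.56 g
cellobiose: 2.51% w/v = 25.1 g/L → 25.1 × 2.11 L = 52.96 g
L-proline: 0.58 g/L × 2.11 L = 1.22 g
pyridoxine hydrochloride: 2.03 mg/L × 2.11 L = 4.28 mg
mannitol: 37.9 mmol/L × 182.17 g/mol × 2.11 L ÷ 1000 = 14.57 g

sodium carbonate 1.56 g; cellobiose 52.96 g; L-proline 1.22 g; pyridoxine hydrochloride 4.28 mg; mannitol 14.57 g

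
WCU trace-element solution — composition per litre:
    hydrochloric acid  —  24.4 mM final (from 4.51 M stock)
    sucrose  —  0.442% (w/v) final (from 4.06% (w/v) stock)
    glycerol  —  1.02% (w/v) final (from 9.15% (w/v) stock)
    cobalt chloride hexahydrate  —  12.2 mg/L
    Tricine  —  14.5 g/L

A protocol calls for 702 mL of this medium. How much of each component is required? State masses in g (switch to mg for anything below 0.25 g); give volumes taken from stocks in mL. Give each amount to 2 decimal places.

Target volume = 702 mL = 0.702 L.
hydrochloric acid: C1V1 = C2V2 → 24.4 mM × 702 mL ÷ 4510 mM = 3.80 mL
sucrose: V = C2·V2/C1 = 0.442% ÷ 4.06% × 702 mL = 76.42 mL
glycerol: dilute stock: 1.02% ÷ 9.15% × 702 mL = 78.26 mL
cobalt chloride hexahydrate: 12.2 mg/L × 0.702 L = 8.56 mg
Tricine: 14.5 g/L × 0.702 L = 10.18 g

hydrochloric acid 3.80 mL; sucrose 76.42 mL; glycerol 78.26 mL; cobalt chloride hexahydrate 8.56 mg; Tricine 10.18 g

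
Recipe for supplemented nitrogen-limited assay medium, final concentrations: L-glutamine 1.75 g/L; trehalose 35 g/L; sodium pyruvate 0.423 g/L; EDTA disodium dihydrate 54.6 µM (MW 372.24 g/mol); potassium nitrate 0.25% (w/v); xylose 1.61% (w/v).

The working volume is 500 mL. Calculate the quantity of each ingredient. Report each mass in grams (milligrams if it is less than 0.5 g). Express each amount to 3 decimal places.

L-glutamine 0.875 g; trehalose 17.500 g; sodium pyruvate 211.500 mg; EDTA disodium dihydrate 10.162 mg; potassium nitrate 1.250 g; xylose 8.050 g

Target volume = 500 mL = 0.5 L.
L-glutamine: 1.75 g/L × 0.5 L = 0.875 g
trehalose: 35 g/L × 0.5 L = 17.500 g
sodium pyruvate: 0.423 g/L × 0.5 L = 0.2115 g = 211.500 mg
EDTA disodium dihydrate: 54.6 µmol/L × 372.24 g/mol × 0.5 L ÷ 1000 = 10.162 mg
potassium nitrate: 0.25 g per 100 mL × 500 mL ÷ 100 = 1.250 g
xylose: 1.61 g per 100 mL × 500 mL ÷ 100 = 8.050 g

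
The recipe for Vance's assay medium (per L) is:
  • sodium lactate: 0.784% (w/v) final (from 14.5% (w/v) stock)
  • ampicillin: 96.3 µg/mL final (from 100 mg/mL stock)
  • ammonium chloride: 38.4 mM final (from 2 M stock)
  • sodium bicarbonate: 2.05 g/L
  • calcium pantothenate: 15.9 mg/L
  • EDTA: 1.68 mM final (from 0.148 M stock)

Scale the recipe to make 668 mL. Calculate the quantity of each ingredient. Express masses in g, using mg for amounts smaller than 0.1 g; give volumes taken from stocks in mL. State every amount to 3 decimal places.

sodium lactate 36.118 mL; ampicillin 0.643 mL; ammonium chloride 12.826 mL; sodium bicarbonate 1.369 g; calcium pantothenate 10.621 mg; EDTA 7.583 mL

Scale factor relative to 1 L: 0.668.
sodium lactate: V = C2·V2/C1 = 0.784% ÷ 14.5% × 668 mL = 36.118 mL
ampicillin: dilute stock: 96.3 µg/mL × 668 mL ÷ 100000 µg/mL = 0.643 mL
ammonium chloride: dilute stock: 38.4 mM × 668 mL ÷ 2000 mM = 12.826 mL
sodium bicarbonate: 2.05 g/L × 0.668 L = 1.369 g
calcium pantothenate: 15.9 mg/L × 0.668 L = 10.621 mg
EDTA: dilute stock: 1.68 mM × 668 mL ÷ 148 mM = 7.583 mL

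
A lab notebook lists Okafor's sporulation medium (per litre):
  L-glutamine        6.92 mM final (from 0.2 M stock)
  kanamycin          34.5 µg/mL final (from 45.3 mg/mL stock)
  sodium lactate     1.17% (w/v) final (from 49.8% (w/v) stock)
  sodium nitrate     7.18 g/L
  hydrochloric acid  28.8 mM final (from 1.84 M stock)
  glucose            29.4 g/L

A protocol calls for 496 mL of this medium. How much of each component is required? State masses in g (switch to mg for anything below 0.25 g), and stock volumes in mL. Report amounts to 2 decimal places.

Target volume = 496 mL = 0.496 L.
L-glutamine: C1V1 = C2V2 → 6.92 mM × 496 mL ÷ 200 mM = 17.16 mL
kanamycin: V = C2·V2/C1 = 34.5 µg/mL × 496 mL ÷ 45300 µg/mL = 0.38 mL
sodium lactate: dilute stock: 1.17% ÷ 49.8% × 496 mL = 11.65 mL
sodium nitrate: 7.18 g/L × 0.496 L = 3.56 g
hydrochloric acid: C1V1 = C2V2 → 28.8 mM × 496 mL ÷ 1840 mM = 7.76 mL
glucose: 29.4 g/L × 0.496 L = 14.58 g

L-glutamine 17.16 mL; kanamycin 0.38 mL; sodium lactate 11.65 mL; sodium nitrate 3.56 g; hydrochloric acid 7.76 mL; glucose 14.58 g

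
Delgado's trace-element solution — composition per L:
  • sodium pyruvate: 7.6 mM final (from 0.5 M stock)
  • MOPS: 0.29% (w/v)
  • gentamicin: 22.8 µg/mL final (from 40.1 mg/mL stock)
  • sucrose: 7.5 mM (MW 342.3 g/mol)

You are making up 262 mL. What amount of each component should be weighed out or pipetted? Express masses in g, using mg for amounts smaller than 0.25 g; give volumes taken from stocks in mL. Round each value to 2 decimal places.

Scale factor relative to 1 L: 0.262.
sodium pyruvate: dilute stock: 7.6 mM × 262 mL ÷ 500 mM = 3.98 mL
MOPS: 0.29% w/v = 2.9 g/L → 2.9 × 0.262 L = 0.76 g
gentamicin: C1V1 = C2V2 → 22.8 µg/mL × 262 mL ÷ 40100 µg/mL = 0.15 mL
sucrose: 7.5 mmol/L × 342.3 g/mol × 0.262 L ÷ 1000 = 0.67 g

sodium pyruvate 3.98 mL; MOPS 0.76 g; gentamicin 0.15 mL; sucrose 0.67 g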